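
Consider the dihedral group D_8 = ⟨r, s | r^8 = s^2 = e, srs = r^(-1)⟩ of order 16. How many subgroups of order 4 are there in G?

5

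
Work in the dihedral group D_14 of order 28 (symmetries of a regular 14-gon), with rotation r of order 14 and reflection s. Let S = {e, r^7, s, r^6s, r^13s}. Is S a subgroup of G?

No

|S| = 5 does not divide |G| = 28, so by Lagrange S is not a subgroup.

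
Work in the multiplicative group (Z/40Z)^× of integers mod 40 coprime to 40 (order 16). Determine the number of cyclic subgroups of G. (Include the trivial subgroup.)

Group the elements of G by the cyclic subgroup they generate; each cyclic subgroup of order d accounts for φ(d) elements.
Cyclic subgroups by order — order 1: 1; order 2: 7; order 4: 4.
Total: 12.

12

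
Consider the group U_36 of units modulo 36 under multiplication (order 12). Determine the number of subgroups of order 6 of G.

|G| = 12 and 6 | 12, so subgroups of order 6 are possible by Lagrange.
The subgroups of order 6 are: {1, 11, 13, 23, 25, 35}; {1, 5, 13, 17, 25, 29}; {1, 7, 13, 19, 25, 31}.
So G has 3 subgroups of order 6.

3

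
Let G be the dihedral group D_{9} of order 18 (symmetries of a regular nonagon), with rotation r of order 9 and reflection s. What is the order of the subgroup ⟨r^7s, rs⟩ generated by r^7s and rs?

6

|⟨r^7s⟩| = 2 and |⟨rs⟩| = 2, so |H| is a multiple of lcm(2, 2) = 2 and divides |G| = 18.
Closing under the operation: H = {e, r^3, r^6, rs, r^4s, r^7s}, so |H| = 6.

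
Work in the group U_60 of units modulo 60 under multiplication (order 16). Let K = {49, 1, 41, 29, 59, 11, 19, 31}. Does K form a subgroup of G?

Yes

|K| = 8 divides |G| = 16, consistent with Lagrange.
K contains the identity, every element's inverse is in K, and K is closed under ·: it is a subgroup.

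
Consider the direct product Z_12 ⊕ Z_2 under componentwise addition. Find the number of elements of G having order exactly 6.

An element (a,b) has order lcm(ord(a), ord(b)); count pairs with lcm equal to 6.
Enumerating gives 6 such elements.

6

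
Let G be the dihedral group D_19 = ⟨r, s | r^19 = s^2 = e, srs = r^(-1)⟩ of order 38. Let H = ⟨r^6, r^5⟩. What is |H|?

19

|⟨r^6⟩| = 19 and |⟨r^5⟩| = 19, so |H| is a multiple of lcm(19, 19) = 19 and divides |G| = 38.
Closing under the operation: H = {e, r, r^2, r^3, r^4, r^5, r^6, r^7, r^8, r^9, r^10, r^11, r^12, r^13, r^14, r^15, r^16, r^17, r^18}, so |H| = 19.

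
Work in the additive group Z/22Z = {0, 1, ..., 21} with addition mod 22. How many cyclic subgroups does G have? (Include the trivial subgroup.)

4

A cyclic subgroup of order d is generated by each of its φ(d) elements of order d, so the cyclic subgroups of order d number (#elements of order d)/φ(d).
Cyclic subgroups by order — order 1: 1; order 2: 1; order 11: 1; order 22: 1.
Total: 4.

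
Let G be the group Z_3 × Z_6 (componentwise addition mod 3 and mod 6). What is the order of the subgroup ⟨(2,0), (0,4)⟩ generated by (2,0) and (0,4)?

|⟨(2,0)⟩| = 3 and |⟨(0,4)⟩| = 3, so |H| is a multiple of lcm(3, 3) = 3 and divides |G| = 18.
Closing under the operation: H = {(0,0), (0,2), (0,4), (1,0), (1,2), (1,4), (2,0), (2,2), (2,4)}, so |H| = 9.

9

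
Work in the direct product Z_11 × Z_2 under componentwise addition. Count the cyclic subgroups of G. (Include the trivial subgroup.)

4

Group the elements of G by the cyclic subgroup they generate; each cyclic subgroup of order d accounts for φ(d) elements.
Cyclic subgroups by order — order 1: 1; order 2: 1; order 11: 1; order 22: 1.
Total: 4.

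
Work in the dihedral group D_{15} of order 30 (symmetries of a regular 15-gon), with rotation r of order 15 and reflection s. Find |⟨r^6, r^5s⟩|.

10

|⟨r^6⟩| = 5 and |⟨r^5s⟩| = 2, so |H| is a multiple of lcm(5, 2) = 10 and divides |G| = 30.
Closing under the operation: H = {e, r^3, r^6, r^9, r^12, r^2s, r^5s, r^8s, r^11s, r^14s}, so |H| = 10.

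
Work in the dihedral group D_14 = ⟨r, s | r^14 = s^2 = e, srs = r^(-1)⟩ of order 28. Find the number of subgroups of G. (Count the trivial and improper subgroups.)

28

|G| = 28, so by Lagrange every subgroup order divides 28. Divisors: 1, 2, 4, 7, 14, 28.
Subgroups by order — order 1: 1; order 2: 15; order 4: 7; order 7: 1; order 14: 3; order 28: 1.
Total: 1 + 15 + 7 + 1 + 3 + 1 = 28.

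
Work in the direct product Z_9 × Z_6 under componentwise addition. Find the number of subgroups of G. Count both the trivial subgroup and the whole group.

20

|G| = 54, so by Lagrange every subgroup order divides 54. Divisors: 1, 2, 3, 6, 9, 18, 27, 54.
Subgroups by order — order 1: 1; order 2: 1; order 3: 4; order 6: 4; order 9: 4; order 18: 4; order 27: 1; order 54: 1.
Total: 1 + 1 + 4 + 4 + 4 + 4 + 1 + 1 = 20.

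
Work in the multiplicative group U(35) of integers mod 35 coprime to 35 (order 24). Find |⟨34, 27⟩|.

|⟨34⟩| = 2 and |⟨27⟩| = 4, so |H| is a multiple of lcm(2, 4) = 4 and divides |G| = 24.
Closing under the operation: H = {1, 6, 8, 13, 22, 27, 29, 34}, so |H| = 8.

8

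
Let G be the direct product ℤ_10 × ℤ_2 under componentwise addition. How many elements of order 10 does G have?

An element (a,b) has order lcm(ord(a), ord(b)); count pairs with lcm equal to 10.
Enumerating gives 12 such elements.

12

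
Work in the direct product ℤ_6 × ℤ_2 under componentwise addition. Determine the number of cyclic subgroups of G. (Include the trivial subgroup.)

8

A cyclic subgroup of order d is generated by each of its φ(d) elements of order d, so the cyclic subgroups of order d number (#elements of order d)/φ(d).
Cyclic subgroups by order — order 1: 1; order 2: 3; order 3: 1; order 6: 3.
Total: 8.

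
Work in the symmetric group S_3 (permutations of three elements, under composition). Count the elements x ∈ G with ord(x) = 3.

2

The elements of order 3 are: (1 2 3), (1 3 2).
That's 2.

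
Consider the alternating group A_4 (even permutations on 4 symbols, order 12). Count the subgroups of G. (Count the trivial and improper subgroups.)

10

|G| = 12, so by Lagrange every subgroup order divides 12. Divisors: 1, 2, 3, 4, 6, 12.
Subgroups by order — order 1: 1; order 2: 3; order 3: 4; order 4: 1; order 6: 0; order 12: 1.
Total: 1 + 3 + 4 + 1 + 0 + 1 = 10.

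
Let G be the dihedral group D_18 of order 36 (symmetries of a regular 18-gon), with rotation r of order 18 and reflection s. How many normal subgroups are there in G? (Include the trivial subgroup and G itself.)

9

G has 45 subgroups. Checking conjugation-invariance by order — order 1: 1/1 normal; order 2: 1/19 normal; order 3: 1/1 normal; order 4: 0/9 normal; order 6: 1/7 normal; order 9: 1/1 normal; order 12: 0/3 normal; order 18: 3/3 normal; order 36: 1/1 normal.
Total normal subgroups: 9.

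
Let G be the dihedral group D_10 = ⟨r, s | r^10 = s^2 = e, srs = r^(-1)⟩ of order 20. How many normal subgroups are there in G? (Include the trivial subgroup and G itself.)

G has 22 subgroups. Checking conjugation-invariance by order — order 1: 1/1 normal; order 2: 1/11 normal; order 4: 0/5 normal; order 5: 1/1 normal; order 10: 3/3 normal; order 20: 1/1 normal.
Total normal subgroups: 7.

7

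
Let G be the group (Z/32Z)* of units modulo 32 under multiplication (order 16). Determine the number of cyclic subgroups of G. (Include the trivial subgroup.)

Group the elements of G by the cyclic subgroup they generate; each cyclic subgroup of order d accounts for φ(d) elements.
Cyclic subgroups by order — order 1: 1; order 2: 3; order 4: 2; order 8: 2.
Total: 8.

8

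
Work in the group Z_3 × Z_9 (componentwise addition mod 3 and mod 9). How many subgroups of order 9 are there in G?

|G| = 27 and 9 | 27, so subgroups of order 9 are possible by Lagrange.
The subgroups of order 9 are: {(0,0), (0,1), (0,2), (0,3), (0,4), (0,5), (0,6), (0,7), (0,8)}; {(0,0), (0,3), (0,6), (1,0), (1,3), (1,6), (2,0), (2,3), (2,6)}; {(0,0), (0,3), (0,6), (1,1), (1,4), (1,7), (2,2), (2,5), (2,8)}; {(0,0), (0,3), (0,6), (1,2), (1,5), (1,8), (2,1), (2,4), (2,7)}.
So G has 4 subgroups of order 9.

4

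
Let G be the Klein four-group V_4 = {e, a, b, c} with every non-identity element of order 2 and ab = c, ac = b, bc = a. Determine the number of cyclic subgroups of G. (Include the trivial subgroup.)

4

A cyclic subgroup of order d is generated by each of its φ(d) elements of order d, so the cyclic subgroups of order d number (#elements of order d)/φ(d).
Cyclic subgroups by order — order 1: 1; order 2: 3.
Total: 4.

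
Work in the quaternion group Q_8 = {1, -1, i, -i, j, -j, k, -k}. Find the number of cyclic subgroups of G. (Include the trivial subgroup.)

5

Each element a generates a cyclic subgroup ⟨a⟩; distinct elements may generate the same one (a cyclic group of order d has φ(d) generators).
Cyclic subgroups by order — order 1: 1; order 2: 1; order 4: 3.
Total: 5.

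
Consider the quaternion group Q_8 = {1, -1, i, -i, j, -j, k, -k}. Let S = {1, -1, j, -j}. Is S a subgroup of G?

|S| = 4 divides |G| = 8, consistent with Lagrange.
S contains the identity, every element's inverse is in S, and S is closed under ·: it is a subgroup.
In fact S = ⟨j⟩.

Yes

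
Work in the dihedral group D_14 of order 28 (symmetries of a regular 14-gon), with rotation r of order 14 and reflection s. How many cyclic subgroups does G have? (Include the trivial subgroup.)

18

Group the elements of G by the cyclic subgroup they generate; each cyclic subgroup of order d accounts for φ(d) elements.
Cyclic subgroups by order — order 1: 1; order 2: 15; order 7: 1; order 14: 1.
Total: 18.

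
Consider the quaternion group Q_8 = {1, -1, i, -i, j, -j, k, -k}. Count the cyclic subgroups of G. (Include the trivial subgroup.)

5

Each element a generates a cyclic subgroup ⟨a⟩; distinct elements may generate the same one (a cyclic group of order d has φ(d) generators).
Cyclic subgroups by order — order 1: 1; order 2: 1; order 4: 3.
Total: 5.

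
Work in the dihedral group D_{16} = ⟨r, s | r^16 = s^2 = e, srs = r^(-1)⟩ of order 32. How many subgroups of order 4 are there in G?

|G| = 32 and 4 | 32, so subgroups of order 4 are possible by Lagrange.
The subgroups of order 4 are: {e, r^8, r^2s, r^10s}; {e, r^8, r^3s, r^11s}; {e, r^4, r^8, r^12}; {e, r^8, r^4s, r^12s}; … (9 in all).
So G has 9 subgroups of order 4.

9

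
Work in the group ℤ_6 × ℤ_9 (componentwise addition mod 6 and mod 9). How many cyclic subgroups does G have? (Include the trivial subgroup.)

Group the elements of G by the cyclic subgroup they generate; each cyclic subgroup of order d accounts for φ(d) elements.
Cyclic subgroups by order — order 1: 1; order 2: 1; order 3: 4; order 6: 4; order 9: 3; order 18: 3.
Total: 16.

16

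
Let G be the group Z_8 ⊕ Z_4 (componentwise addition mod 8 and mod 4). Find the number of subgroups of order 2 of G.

|G| = 32 and 2 | 32, so subgroups of order 2 are possible by Lagrange.
The subgroups of order 2 are: {(0,0), (0,2)}; {(0,0), (4,0)}; {(0,0), (4,2)}.
So G has 3 subgroups of order 2.

3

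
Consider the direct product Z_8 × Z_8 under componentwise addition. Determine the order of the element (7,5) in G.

The order of (7,5) in Z_8 × Z_8 is lcm(ord(7) in Z_8, ord(5) in Z_8).
ord(7) = 8 and ord(5) = 8, so |⟨(7,5)⟩| = lcm(8, 8) = 8.

8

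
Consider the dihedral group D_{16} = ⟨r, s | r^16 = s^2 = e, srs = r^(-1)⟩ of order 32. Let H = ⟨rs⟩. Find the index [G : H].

16

|⟨rs⟩| = 2 and |G| = 32.
By Lagrange, [G : H] = |G|/|H| = 32/2 = 16.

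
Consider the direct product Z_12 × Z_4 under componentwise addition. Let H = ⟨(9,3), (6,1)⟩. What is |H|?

16

|⟨(9,3)⟩| = 4 and |⟨(6,1)⟩| = 4, so |H| is a multiple of lcm(4, 4) = 4 and divides |G| = 48.
Closing under the operation: H = {(0,0), (0,1), (0,2), (0,3), (3,0), (3,1), (3,2), (3,3), (6,0), (6,1), (6,2), (6,3), (9,0), (9,1), (9,2), (9,3)}, so |H| = 16.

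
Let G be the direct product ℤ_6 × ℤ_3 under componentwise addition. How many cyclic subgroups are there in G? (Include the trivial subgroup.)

10

A cyclic subgroup of order d is generated by each of its φ(d) elements of order d, so the cyclic subgroups of order d number (#elements of order d)/φ(d).
Cyclic subgroups by order — order 1: 1; order 2: 1; order 3: 4; order 6: 4.
Total: 10.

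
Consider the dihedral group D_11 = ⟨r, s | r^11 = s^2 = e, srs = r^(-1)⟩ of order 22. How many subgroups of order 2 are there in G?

|G| = 22 and 2 | 22, so subgroups of order 2 are possible by Lagrange.
The subgroups of order 2 are: {e, r^10s}; {e, r^2s}; {e, r^3s}; {e, r^4s}; … (11 in all).
So G has 11 subgroups of order 2.

11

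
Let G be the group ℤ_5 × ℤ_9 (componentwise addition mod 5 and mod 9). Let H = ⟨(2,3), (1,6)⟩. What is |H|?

|⟨(2,3)⟩| = 15 and |⟨(1,6)⟩| = 15, so |H| is a multiple of lcm(15, 15) = 15 and divides |G| = 45.
Closing under the operation: H = {(0,0), (0,3), (0,6), (1,0), (1,3), (1,6), (2,0), (2,3), (2,6), (3,0), (3,3), (3,6), (4,0), (4,3), (4,6)}, so |H| = 15.

15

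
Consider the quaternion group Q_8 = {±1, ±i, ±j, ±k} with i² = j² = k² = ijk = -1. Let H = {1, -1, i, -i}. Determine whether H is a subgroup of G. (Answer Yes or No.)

Yes

|H| = 4 divides |G| = 8, consistent with Lagrange.
H contains the identity, every element's inverse is in H, and H is closed under ·: it is a subgroup.
In fact H = ⟨-i⟩.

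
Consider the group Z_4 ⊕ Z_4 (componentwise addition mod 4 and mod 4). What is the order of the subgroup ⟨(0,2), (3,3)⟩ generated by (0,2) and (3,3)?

|⟨(0,2)⟩| = 2 and |⟨(3,3)⟩| = 4, so |H| is a multiple of lcm(2, 4) = 4 and divides |G| = 16.
Closing under the operation: H = {(0,0), (0,2), (1,1), (1,3), (2,0), (2,2), (3,1), (3,3)}, so |H| = 8.

8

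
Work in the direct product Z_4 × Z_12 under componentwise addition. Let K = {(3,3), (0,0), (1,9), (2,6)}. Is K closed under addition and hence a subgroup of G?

|K| = 4 divides |G| = 48, consistent with Lagrange.
K contains the identity, every element's inverse is in K, and K is closed under +: it is a subgroup.
In fact K = ⟨(3,3)⟩.

Yes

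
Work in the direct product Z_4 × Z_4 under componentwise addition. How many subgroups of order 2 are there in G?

3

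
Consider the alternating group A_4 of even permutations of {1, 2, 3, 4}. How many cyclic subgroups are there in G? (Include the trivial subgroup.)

8

Group the elements of G by the cyclic subgroup they generate; each cyclic subgroup of order d accounts for φ(d) elements.
Cyclic subgroups by order — order 1: 1; order 2: 3; order 3: 4.
Total: 8.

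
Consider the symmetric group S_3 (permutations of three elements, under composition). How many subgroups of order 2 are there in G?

|G| = 6 and 2 | 6, so subgroups of order 2 are possible by Lagrange.
The subgroups of order 2 are: {e, (1 2)}; {e, (1 3)}; {e, (2 3)}.
So G has 3 subgroups of order 2.

3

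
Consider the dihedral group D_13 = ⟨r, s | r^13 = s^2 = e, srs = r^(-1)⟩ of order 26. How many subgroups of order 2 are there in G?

13

|G| = 26 and 2 | 26, so subgroups of order 2 are possible by Lagrange.
The subgroups of order 2 are: {e, r^10s}; {e, r^11s}; {e, r^12s}; {e, r^2s}; … (13 in all).
So G has 13 subgroups of order 2.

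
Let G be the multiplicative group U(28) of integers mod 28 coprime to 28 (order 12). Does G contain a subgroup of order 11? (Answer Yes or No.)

11 does not divide |G| = 12, so by Lagrange no subgroup of order 11 exists.

No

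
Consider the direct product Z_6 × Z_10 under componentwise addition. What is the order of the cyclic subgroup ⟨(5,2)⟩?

30

The order of (5,2) in Z_6 × Z_10 is lcm(ord(5) in Z_6, ord(2) in Z_10).
ord(5) = 6 and ord(2) = 5, so |⟨(5,2)⟩| = lcm(6, 5) = 30.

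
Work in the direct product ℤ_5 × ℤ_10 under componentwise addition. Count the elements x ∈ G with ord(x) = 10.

24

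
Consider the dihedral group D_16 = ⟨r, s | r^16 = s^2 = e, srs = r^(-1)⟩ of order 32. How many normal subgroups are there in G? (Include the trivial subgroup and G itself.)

G has 36 subgroups. Checking conjugation-invariance by order — order 1: 1/1 normal; order 2: 1/17 normal; order 4: 1/9 normal; order 8: 1/5 normal; order 16: 3/3 normal; order 32: 1/1 normal.
Total normal subgroups: 8.

8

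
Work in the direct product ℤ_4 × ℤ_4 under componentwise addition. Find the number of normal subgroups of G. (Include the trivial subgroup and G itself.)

15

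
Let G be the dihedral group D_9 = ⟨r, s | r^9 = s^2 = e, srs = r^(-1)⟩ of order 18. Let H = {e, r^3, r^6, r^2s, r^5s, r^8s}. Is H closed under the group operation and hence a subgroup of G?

Yes

|H| = 6 divides |G| = 18, consistent with Lagrange.
H contains the identity, every element's inverse is in H, and H is closed under ·: it is a subgroup.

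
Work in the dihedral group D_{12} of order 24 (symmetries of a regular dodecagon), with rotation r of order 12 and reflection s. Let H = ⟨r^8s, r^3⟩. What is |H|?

8

|⟨r^8s⟩| = 2 and |⟨r^3⟩| = 4, so |H| is a multiple of lcm(2, 4) = 4 and divides |G| = 24.
Closing under the operation: H = {e, r^3, r^6, r^9, r^2s, r^5s, r^8s, r^11s}, so |H| = 8.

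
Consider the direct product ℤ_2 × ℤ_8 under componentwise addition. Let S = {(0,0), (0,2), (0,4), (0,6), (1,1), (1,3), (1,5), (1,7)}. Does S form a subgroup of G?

Yes

|S| = 8 divides |G| = 16, consistent with Lagrange.
S contains the identity, every element's inverse is in S, and S is closed under +: it is a subgroup.
In fact S = ⟨(1,5)⟩.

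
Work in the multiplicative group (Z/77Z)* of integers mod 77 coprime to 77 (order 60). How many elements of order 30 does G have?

24

Enumerating element orders in G gives 24 elements of order 30.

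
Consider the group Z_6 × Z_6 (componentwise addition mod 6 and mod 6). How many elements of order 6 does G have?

An element (a,b) has order lcm(ord(a), ord(b)); count pairs with lcm equal to 6.
Enumerating gives 24 such elements.

24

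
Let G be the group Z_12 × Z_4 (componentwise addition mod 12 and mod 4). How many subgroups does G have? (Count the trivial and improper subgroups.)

30

|G| = 48, so by Lagrange every subgroup order divides 48. Divisors: 1, 2, 3, 4, 6, 8, 12, 16, 24, 48.
Subgroups by order — order 1: 1; order 2: 3; order 3: 1; order 4: 7; order 6: 3; order 8: 3; order 12: 7; order 16: 1; order 24: 3; order 48: 1.
Total: 1 + 3 + 1 + 7 + 3 + 3 + 7 + 1 + 3 + 1 = 30.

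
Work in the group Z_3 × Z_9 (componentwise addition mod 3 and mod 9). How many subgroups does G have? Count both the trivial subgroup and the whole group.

10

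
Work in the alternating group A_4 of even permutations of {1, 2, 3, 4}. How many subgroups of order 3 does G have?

4

|G| = 12 and 3 | 12, so subgroups of order 3 are possible by Lagrange.
The subgroups of order 3 are: {e, (1 2 3), (1 3 2)}; {e, (1 2 4), (1 4 2)}; {e, (1 3 4), (1 4 3)}; {e, (2 3 4), (2 4 3)}.
So G has 4 subgroups of order 3.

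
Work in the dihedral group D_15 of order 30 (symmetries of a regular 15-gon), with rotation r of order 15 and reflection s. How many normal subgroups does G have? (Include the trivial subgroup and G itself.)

5

G has 28 subgroups. Checking conjugation-invariance by order — order 1: 1/1 normal; order 2: 0/15 normal; order 3: 1/1 normal; order 5: 1/1 normal; order 6: 0/5 normal; order 10: 0/3 normal; order 15: 1/1 normal; order 30: 1/1 normal.
Total normal subgroups: 5.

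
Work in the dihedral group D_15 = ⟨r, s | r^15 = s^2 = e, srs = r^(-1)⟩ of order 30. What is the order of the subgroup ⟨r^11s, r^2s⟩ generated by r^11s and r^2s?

10

|⟨r^11s⟩| = 2 and |⟨r^2s⟩| = 2, so |H| is a multiple of lcm(2, 2) = 2 and divides |G| = 30.
Closing under the operation: H = {e, r^3, r^6, r^9, r^12, r^2s, r^5s, r^8s, r^11s, r^14s}, so |H| = 10.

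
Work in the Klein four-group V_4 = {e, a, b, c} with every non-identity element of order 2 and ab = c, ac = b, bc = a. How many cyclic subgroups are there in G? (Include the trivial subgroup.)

Each element a generates a cyclic subgroup ⟨a⟩; distinct elements may generate the same one (a cyclic group of order d has φ(d) generators).
Cyclic subgroups by order — order 1: 1; order 2: 3.
Total: 4.

4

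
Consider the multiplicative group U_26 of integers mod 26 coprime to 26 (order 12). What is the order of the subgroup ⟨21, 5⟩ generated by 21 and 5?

4

|⟨21⟩| = 4 and |⟨5⟩| = 4, so |H| is a multiple of lcm(4, 4) = 4 and divides |G| = 12.
Closing under the operation: H = {1, 5, 21, 25}, so |H| = 4.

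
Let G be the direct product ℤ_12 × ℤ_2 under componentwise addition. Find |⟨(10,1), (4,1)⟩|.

12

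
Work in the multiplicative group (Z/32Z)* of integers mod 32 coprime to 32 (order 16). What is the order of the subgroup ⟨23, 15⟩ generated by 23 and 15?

8

|⟨23⟩| = 4 and |⟨15⟩| = 2, so |H| is a multiple of lcm(4, 2) = 4 and divides |G| = 16.
Closing under the operation: H = {1, 7, 9, 15, 17, 23, 25, 31}, so |H| = 8.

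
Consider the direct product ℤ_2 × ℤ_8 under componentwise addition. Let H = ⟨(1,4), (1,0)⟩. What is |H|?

|⟨(1,4)⟩| = 2 and |⟨(1,0)⟩| = 2, so |H| is a multiple of lcm(2, 2) = 2 and divides |G| = 16.
Closing under the operation: H = {(0,0), (0,4), (1,0), (1,4)}, so |H| = 4.

4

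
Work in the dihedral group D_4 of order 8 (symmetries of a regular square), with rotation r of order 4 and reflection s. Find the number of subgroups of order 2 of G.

5

|G| = 8 and 2 | 8, so subgroups of order 2 are possible by Lagrange.
The subgroups of order 2 are: {e, r^2}; {e, r^2s}; {e, r^3s}; {e, rs}; … (5 in all).
So G has 5 subgroups of order 2.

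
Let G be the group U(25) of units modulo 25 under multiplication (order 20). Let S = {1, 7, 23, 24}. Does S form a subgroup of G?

7 ∈ S but its inverse 18 ∉ S, so S is not a subgroup.

No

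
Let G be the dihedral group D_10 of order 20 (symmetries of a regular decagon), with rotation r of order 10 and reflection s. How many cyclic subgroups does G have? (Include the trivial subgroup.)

A cyclic subgroup of order d is generated by each of its φ(d) elements of order d, so the cyclic subgroups of order d number (#elements of order d)/φ(d).
Cyclic subgroups by order — order 1: 1; order 2: 11; order 5: 1; order 10: 1.
Total: 14.

14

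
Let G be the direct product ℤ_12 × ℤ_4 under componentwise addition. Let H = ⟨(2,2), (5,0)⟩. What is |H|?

24

|⟨(2,2)⟩| = 6 and |⟨(5,0)⟩| = 12, so |H| is a multiple of lcm(6, 12) = 12 and divides |G| = 48.
Closing under the operation: H = {(0,0), (0,2), (1,0), (1,2), (2,0), (2,2), (3,0), (3,2), (4,0), (4,2), (5,0), (5,2), (6,0), (6,2), (7,0), (7,2), (8,0), (8,2), (9,0), (9,2), (10,0), (10,2), (11,0), (11,2)}, so |H| = 24.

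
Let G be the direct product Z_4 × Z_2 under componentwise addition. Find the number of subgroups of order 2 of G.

3

|G| = 8 and 2 | 8, so subgroups of order 2 are possible by Lagrange.
The subgroups of order 2 are: {(0,0), (0,1)}; {(0,0), (2,0)}; {(0,0), (2,1)}.
So G has 3 subgroups of order 2.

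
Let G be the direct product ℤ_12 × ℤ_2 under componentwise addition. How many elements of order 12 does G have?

An element (a,b) has order lcm(ord(a), ord(b)); count pairs with lcm equal to 12.
Enumerating gives 8 such elements.

8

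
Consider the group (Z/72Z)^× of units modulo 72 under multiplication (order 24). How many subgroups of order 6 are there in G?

7

|G| = 24 and 6 | 24, so subgroups of order 6 are possible by Lagrange.
The subgroups of order 6 are: {1, 11, 25, 35, 49, 59}; {1, 13, 25, 37, 49, 61}; {1, 17, 25, 41, 49, 65}; {1, 19, 25, 43, 49, 67}; … (7 in all).
So G has 7 subgroups of order 6.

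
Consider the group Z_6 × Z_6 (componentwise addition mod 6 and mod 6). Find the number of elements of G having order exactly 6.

An element (a,b) has order lcm(ord(a), ord(b)); count pairs with lcm equal to 6.
Enumerating gives 24 such elements.

24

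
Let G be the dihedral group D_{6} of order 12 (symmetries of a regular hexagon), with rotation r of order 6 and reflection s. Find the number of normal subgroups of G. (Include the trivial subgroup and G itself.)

G has 16 subgroups. Checking conjugation-invariance by order — order 1: 1/1 normal; order 2: 1/7 normal; order 3: 1/1 normal; order 4: 0/3 normal; order 6: 3/3 normal; order 12: 1/1 normal.
Total normal subgroups: 7.

7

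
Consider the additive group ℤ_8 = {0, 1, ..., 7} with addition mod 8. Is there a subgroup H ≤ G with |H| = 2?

Yes

2 | 8. A subgroup of order 2 is {0, 4}.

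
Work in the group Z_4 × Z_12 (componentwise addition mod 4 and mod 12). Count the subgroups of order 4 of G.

7

|G| = 48 and 4 | 48, so subgroups of order 4 are possible by Lagrange.
The subgroups of order 4 are: {(0,0), (0,3), (0,6), (0,9)}; {(0,0), (0,6), (2,0), (2,6)}; {(0,0), (0,6), (2,3), (2,9)}; {(0,0), (1,0), (2,0), (3,0)}; … (7 in all).
So G has 7 subgroups of order 4.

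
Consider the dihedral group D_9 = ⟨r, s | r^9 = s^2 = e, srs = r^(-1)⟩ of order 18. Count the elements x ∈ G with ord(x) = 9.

The elements of order 9 are: r, r^2, r^4, r^5, r^7, r^8.
That's 6.

6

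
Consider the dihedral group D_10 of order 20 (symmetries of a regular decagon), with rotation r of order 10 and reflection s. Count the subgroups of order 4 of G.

|G| = 20 and 4 | 20, so subgroups of order 4 are possible by Lagrange.
The subgroups of order 4 are: {e, r^5, r^2s, r^7s}; {e, r^5, r^3s, r^8s}; {e, r^5, r^4s, r^9s}; {e, r^5, s, r^5s}; … (5 in all).
So G has 5 subgroups of order 4.

5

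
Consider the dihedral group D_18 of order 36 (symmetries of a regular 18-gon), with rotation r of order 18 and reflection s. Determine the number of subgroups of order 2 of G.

19

|G| = 36 and 2 | 36, so subgroups of order 2 are possible by Lagrange.
The subgroups of order 2 are: {e, r^10s}; {e, r^11s}; {e, r^12s}; {e, r^13s}; … (19 in all).
So G has 19 subgroups of order 2.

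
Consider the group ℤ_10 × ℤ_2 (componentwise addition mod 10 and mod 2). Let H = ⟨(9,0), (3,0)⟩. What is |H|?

10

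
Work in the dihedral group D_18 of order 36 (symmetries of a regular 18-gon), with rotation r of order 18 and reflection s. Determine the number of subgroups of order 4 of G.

9

|G| = 36 and 4 | 36, so subgroups of order 4 are possible by Lagrange.
The subgroups of order 4 are: {e, r^9, rs, r^10s}; {e, r^9, r^2s, r^11s}; {e, r^9, r^3s, r^12s}; {e, r^9, r^4s, r^13s}; … (9 in all).
So G has 9 subgroups of order 4.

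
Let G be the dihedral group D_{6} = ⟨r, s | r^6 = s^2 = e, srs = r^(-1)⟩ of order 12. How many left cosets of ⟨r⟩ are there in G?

|⟨r⟩| = 6 and |G| = 12.
By Lagrange, [G : H] = |G|/|H| = 12/6 = 2.

2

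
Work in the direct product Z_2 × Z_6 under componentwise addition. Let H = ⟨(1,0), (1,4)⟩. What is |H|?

6

|⟨(1,0)⟩| = 2 and |⟨(1,4)⟩| = 6, so |H| is a multiple of lcm(2, 6) = 6 and divides |G| = 12.
Closing under the operation: H = {(0,0), (0,2), (0,4), (1,0), (1,2), (1,4)}, so |H| = 6.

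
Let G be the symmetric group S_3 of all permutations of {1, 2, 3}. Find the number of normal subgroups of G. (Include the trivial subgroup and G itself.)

3

G has 6 subgroups. Checking conjugation-invariance by order — order 1: 1/1 normal; order 2: 0/3 normal; order 3: 1/1 normal; order 6: 1/1 normal.
Total normal subgroups: 3.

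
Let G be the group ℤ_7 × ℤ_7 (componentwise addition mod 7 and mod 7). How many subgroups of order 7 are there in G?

8

|G| = 49 and 7 | 49, so subgroups of order 7 are possible by Lagrange.
The subgroups of order 7 are: {(0,0), (0,1), (0,2), (0,3), (0,4), (0,5), (0,6)}; {(0,0), (1,0), (2,0), (3,0), (4,0), (5,0), (6,0)}; {(0,0), (1,1), (2,2), (3,3), (4,4), (5,5), (6,6)}; {(0,0), (1,2), (2,4), (3,6), (4,1), (5,3), (6,5)}; … (8 in all).
So G has 8 subgroups of order 7.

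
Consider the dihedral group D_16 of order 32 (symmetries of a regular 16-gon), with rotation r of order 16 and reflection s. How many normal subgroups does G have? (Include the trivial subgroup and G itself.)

8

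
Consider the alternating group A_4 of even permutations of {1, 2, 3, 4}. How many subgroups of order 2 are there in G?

3

|G| = 12 and 2 | 12, so subgroups of order 2 are possible by Lagrange.
The subgroups of order 2 are: {e, (1 2)(3 4)}; {e, (1 3)(2 4)}; {e, (1 4)(2 3)}.
So G has 3 subgroups of order 2.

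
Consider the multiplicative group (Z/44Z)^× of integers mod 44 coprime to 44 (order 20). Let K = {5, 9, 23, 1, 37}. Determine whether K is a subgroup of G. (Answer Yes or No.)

No

37 ∈ K but its inverse 25 ∉ K, so K is not a subgroup.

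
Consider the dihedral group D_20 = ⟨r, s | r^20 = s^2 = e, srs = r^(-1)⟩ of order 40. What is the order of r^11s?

Computing powers of r^11s: the smallest k with (r^11s)^k = e is k = 2.

2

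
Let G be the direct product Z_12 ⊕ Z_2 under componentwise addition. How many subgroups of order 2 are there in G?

3

|G| = 24 and 2 | 24, so subgroups of order 2 are possible by Lagrange.
The subgroups of order 2 are: {(0,0), (0,1)}; {(0,0), (6,0)}; {(0,0), (6,1)}.
So G has 3 subgroups of order 2.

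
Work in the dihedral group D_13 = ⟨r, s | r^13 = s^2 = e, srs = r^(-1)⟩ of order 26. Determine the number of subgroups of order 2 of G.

13

|G| = 26 and 2 | 26, so subgroups of order 2 are possible by Lagrange.
The subgroups of order 2 are: {e, r^10s}; {e, r^11s}; {e, r^12s}; {e, r^2s}; … (13 in all).
So G has 13 subgroups of order 2.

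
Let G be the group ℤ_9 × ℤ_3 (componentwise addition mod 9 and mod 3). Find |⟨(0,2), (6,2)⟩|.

9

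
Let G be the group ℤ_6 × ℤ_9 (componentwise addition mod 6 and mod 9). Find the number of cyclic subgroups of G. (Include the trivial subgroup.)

Group the elements of G by the cyclic subgroup they generate; each cyclic subgroup of order d accounts for φ(d) elements.
Cyclic subgroups by order — order 1: 1; order 2: 1; order 3: 4; order 6: 4; order 9: 3; order 18: 3.
Total: 16.

16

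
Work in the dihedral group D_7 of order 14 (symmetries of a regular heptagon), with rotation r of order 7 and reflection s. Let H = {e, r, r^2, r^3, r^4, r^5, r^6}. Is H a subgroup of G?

Yes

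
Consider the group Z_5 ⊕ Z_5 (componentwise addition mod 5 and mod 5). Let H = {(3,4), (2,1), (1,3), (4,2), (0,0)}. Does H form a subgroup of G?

|H| = 5 divides |G| = 25, consistent with Lagrange.
H contains the identity, every element's inverse is in H, and H is closed under +: it is a subgroup.
In fact H = ⟨(2,1)⟩.

Yes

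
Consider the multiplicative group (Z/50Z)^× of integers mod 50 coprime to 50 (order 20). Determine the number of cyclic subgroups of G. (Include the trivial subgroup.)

Each element a generates a cyclic subgroup ⟨a⟩; distinct elements may generate the same one (a cyclic group of order d has φ(d) generators).
Cyclic subgroups by order — order 1: 1; order 2: 1; order 4: 1; order 5: 1; order 10: 1; order 20: 1.
Total: 6.

6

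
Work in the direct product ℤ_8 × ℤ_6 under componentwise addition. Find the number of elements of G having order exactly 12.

8

An element (a,b) has order lcm(ord(a), ord(b)); count pairs with lcm equal to 12.
Enumerating gives 8 such elements.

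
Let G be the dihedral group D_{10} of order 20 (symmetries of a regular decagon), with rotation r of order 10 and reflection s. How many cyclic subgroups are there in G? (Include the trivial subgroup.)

14

A cyclic subgroup of order d is generated by each of its φ(d) elements of order d, so the cyclic subgroups of order d number (#elements of order d)/φ(d).
Cyclic subgroups by order — order 1: 1; order 2: 11; order 5: 1; order 10: 1.
Total: 14.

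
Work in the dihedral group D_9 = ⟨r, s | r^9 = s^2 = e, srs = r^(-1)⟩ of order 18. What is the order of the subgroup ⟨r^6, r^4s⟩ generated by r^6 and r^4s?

6

|⟨r^6⟩| = 3 and |⟨r^4s⟩| = 2, so |H| is a multiple of lcm(3, 2) = 6 and divides |G| = 18.
Closing under the operation: H = {e, r^3, r^6, rs, r^4s, r^7s}, so |H| = 6.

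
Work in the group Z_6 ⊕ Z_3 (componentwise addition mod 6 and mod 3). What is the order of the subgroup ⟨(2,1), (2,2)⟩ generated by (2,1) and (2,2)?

9

|⟨(2,1)⟩| = 3 and |⟨(2,2)⟩| = 3, so |H| is a multiple of lcm(3, 3) = 3 and divides |G| = 18.
Closing under the operation: H = {(0,0), (0,1), (0,2), (2,0), (2,1), (2,2), (4,0), (4,1), (4,2)}, so |H| = 9.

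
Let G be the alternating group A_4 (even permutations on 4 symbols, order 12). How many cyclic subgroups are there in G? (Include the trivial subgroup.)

Each element a generates a cyclic subgroup ⟨a⟩; distinct elements may generate the same one (a cyclic group of order d has φ(d) generators).
Cyclic subgroups by order — order 1: 1; order 2: 3; order 3: 4.
Total: 8.

8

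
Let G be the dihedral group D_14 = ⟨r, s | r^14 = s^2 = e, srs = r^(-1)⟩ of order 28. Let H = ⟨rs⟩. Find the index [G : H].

14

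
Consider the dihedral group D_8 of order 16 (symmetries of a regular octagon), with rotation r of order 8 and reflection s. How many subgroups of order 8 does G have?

3

|G| = 16 and 8 | 16, so subgroups of order 8 are possible by Lagrange.
The subgroups of order 8 are: {e, r, r^2, r^3, r^4, r^5, r^6, r^7}; {e, r^2, r^4, r^6, s, r^2s, r^4s, r^6s}; {e, r^2, r^4, r^6, rs, r^3s, r^5s, r^7s}.
So G has 3 subgroups of order 8.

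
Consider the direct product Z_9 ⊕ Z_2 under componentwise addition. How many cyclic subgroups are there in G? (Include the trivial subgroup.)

6

Each element a generates a cyclic subgroup ⟨a⟩; distinct elements may generate the same one (a cyclic group of order d has φ(d) generators).
Cyclic subgroups by order — order 1: 1; order 2: 1; order 3: 1; order 6: 1; order 9: 1; order 18: 1.
Total: 6.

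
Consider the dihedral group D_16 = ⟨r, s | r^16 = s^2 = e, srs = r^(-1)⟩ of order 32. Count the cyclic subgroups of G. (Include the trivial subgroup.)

21

Each element a generates a cyclic subgroup ⟨a⟩; distinct elements may generate the same one (a cyclic group of order d has φ(d) generators).
Cyclic subgroups by order — order 1: 1; order 2: 17; order 4: 1; order 8: 1; order 16: 1.
Total: 21.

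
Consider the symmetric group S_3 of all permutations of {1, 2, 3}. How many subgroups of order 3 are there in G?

1

|G| = 6 and 3 | 6, so subgroups of order 3 are possible by Lagrange.
The subgroups of order 3 are: {e, (1 2 3), (1 3 2)}.
So G has 1 subgroup of order 3.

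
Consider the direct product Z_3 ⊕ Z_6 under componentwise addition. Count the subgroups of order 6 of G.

4

|G| = 18 and 6 | 18, so subgroups of order 6 are possible by Lagrange.
The subgroups of order 6 are: {(0,0), (0,1), (0,2), (0,3), (0,4), (0,5)}; {(0,0), (0,3), (1,0), (1,3), (2,0), (2,3)}; {(0,0), (0,3), (1,1), (1,4), (2,2), (2,5)}; {(0,0), (0,3), (1,2), (1,5), (2,1), (2,4)}.
So G has 4 subgroups of order 6.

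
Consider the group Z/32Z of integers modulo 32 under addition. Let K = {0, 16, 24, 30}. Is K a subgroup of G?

24 ∈ K but its inverse 8 ∉ K, so K is not a subgroup.

No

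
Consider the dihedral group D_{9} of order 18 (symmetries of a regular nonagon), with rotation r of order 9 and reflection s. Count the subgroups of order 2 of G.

|G| = 18 and 2 | 18, so subgroups of order 2 are possible by Lagrange.
The subgroups of order 2 are: {e, r^2s}; {e, r^3s}; {e, r^4s}; {e, r^5s}; … (9 in all).
So G has 9 subgroups of order 2.

9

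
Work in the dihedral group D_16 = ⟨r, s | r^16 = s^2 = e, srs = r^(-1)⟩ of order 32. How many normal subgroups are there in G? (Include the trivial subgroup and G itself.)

G has 36 subgroups. Checking conjugation-invariance by order — order 1: 1/1 normal; order 2: 1/17 normal; order 4: 1/9 normal; order 8: 1/5 normal; order 16: 3/3 normal; order 32: 1/1 normal.
Total normal subgroups: 8.

8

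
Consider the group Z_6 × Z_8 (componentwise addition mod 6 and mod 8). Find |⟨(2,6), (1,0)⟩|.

24

|⟨(2,6)⟩| = 12 and |⟨(1,0)⟩| = 6, so |H| is a multiple of lcm(12, 6) = 12 and divides |G| = 48.
Closing under the operation: H = {(0,0), (0,2), (0,4), (0,6), (1,0), (1,2), (1,4), (1,6), (2,0), (2,2), (2,4), (2,6), (3,0), (3,2), (3,4), (3,6), (4,0), (4,2), (4,4), (4,6), (5,0), (5,2), (5,4), (5,6)}, so |H| = 24.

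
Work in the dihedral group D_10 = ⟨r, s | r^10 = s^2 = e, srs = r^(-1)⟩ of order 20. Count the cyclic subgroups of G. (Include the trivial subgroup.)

14

Group the elements of G by the cyclic subgroup they generate; each cyclic subgroup of order d accounts for φ(d) elements.
Cyclic subgroups by order — order 1: 1; order 2: 11; order 5: 1; order 10: 1.
Total: 14.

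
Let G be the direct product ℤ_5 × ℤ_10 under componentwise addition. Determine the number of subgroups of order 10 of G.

6

|G| = 50 and 10 | 50, so subgroups of order 10 are possible by Lagrange.
The subgroups of order 10 are: {(0,0), (0,1), (0,2), (0,3), (0,4), (0,5), (0,6), (0,7), (0,8), (0,9)}; {(0,0), (0,5), (1,0), (1,5), (2,0), (2,5), (3,0), (3,5), (4,0), (4,5)}; {(0,0), (0,5), (1,1), (1,6), (2,2), (2,7), (3,3), (3,8), (4,4), (4,9)}; {(0,0), (0,5), (1,2), (1,7), (2,4), (2,9), (3,1), (3,6), (4,3), (4,8)}; … (6 in all).
So G has 6 subgroups of order 10.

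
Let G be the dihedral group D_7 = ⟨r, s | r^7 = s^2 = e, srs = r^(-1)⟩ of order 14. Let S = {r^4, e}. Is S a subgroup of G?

No

r^4 ∈ S but its inverse r^3 ∉ S, so S is not a subgroup.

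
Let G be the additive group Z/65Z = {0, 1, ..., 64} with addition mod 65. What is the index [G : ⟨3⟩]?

|⟨3⟩| = 65 and |G| = 65.
By Lagrange, [G : H] = |G|/|H| = 65/65 = 1.

1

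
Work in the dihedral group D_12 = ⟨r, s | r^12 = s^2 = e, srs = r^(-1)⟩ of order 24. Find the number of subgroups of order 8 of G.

|G| = 24 and 8 | 24, so subgroups of order 8 are possible by Lagrange.
The subgroups of order 8 are: {e, r^3, r^6, r^9, rs, r^4s, r^7s, r^10s}; {e, r^3, r^6, r^9, r^2s, r^5s, r^8s, r^11s}; {e, r^3, r^6, r^9, s, r^3s, r^6s, r^9s}.
So G has 3 subgroups of order 8.

3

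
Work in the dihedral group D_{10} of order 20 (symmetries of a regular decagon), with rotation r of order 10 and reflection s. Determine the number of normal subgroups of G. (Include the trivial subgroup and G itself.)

7

G has 22 subgroups. Checking conjugation-invariance by order — order 1: 1/1 normal; order 2: 1/11 normal; order 4: 0/5 normal; order 5: 1/1 normal; order 10: 3/3 normal; order 20: 1/1 normal.
Total normal subgroups: 7.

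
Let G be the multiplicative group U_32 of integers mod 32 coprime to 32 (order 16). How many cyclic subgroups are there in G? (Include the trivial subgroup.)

A cyclic subgroup of order d is generated by each of its φ(d) elements of order d, so the cyclic subgroups of order d number (#elements of order d)/φ(d).
Cyclic subgroups by order — order 1: 1; order 2: 3; order 4: 2; order 8: 2.
Total: 8.

8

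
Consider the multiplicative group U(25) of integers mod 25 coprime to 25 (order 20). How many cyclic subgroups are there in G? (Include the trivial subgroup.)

A cyclic subgroup of order d is generated by each of its φ(d) elements of order d, so the cyclic subgroups of order d number (#elements of order d)/φ(d).
Cyclic subgroups by order — order 1: 1; order 2: 1; order 4: 1; order 5: 1; order 10: 1; order 20: 1.
Total: 6.

6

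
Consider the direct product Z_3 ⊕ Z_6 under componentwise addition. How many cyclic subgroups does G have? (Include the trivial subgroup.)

10

A cyclic subgroup of order d is generated by each of its φ(d) elements of order d, so the cyclic subgroups of order d number (#elements of order d)/φ(d).
Cyclic subgroups by order — order 1: 1; order 2: 1; order 3: 4; order 6: 4.
Total: 10.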